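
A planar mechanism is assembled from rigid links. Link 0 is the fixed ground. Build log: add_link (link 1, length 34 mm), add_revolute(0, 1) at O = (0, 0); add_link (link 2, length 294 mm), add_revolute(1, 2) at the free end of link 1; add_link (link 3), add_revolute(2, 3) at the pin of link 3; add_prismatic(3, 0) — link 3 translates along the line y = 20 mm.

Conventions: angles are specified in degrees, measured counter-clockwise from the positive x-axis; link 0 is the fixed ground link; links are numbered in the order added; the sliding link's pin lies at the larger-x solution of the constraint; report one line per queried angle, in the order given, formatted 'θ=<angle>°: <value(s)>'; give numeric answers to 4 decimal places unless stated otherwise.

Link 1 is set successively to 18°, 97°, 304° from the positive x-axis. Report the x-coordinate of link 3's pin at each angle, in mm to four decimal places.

geometry: r = 34 mm, L = 294 mm, e = 20 mm
θ=18°: crank pin P = (r cos θ, r sin θ) = (32.335922, 10.506578)
θ=18°: h = r sin θ − e = 10.506578 − 20 = -9.493422
θ=18°: x = r cos θ + √(L² − h²) = 32.335922 + 293.846686 = 326.182608
θ=97°: crank pin P = (r cos θ, r sin θ) = (-4.143558, 33.746569)
θ=97°: h = r sin θ − e = 33.746569 − 20 = 13.746569
θ=97°: x = r cos θ + √(L² − h²) = -4.143558 + 293.678450 = 289.534892
θ=304°: crank pin P = (r cos θ, r sin θ) = (19.012559, -28.187277)
θ=304°: h = r sin θ − e = -28.187277 − 20 = -48.187277
θ=304°: x = r cos θ + √(L² − h²) = 19.012559 + 290.024113 = 309.036672

θ=18°: 326.1826
θ=97°: 289.5349
θ=304°: 309.0367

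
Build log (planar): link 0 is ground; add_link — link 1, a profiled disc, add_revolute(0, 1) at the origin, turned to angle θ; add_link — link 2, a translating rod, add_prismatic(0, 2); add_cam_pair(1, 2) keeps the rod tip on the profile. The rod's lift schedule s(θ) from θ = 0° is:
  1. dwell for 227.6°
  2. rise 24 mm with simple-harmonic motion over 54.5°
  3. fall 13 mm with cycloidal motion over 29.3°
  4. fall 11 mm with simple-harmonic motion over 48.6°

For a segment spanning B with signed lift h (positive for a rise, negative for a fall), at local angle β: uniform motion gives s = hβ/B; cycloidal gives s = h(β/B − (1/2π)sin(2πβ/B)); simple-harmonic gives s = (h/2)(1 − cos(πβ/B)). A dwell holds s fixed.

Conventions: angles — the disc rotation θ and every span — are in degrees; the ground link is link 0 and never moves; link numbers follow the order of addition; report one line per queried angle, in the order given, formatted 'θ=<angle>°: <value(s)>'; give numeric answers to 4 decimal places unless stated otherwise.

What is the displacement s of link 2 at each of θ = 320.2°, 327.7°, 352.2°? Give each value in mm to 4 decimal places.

seg 1 [0°–227.6°] dwell: s stays 0.0000
seg 2 [227.6°–282.1°] simple-harmonic, h=24: full span → s += 24 → s = 24.0000
seg 3 [282.1°–311.4°] cycloidal, h=-13: full span → s += -13 → s = 11.0000
seg 4 [311.4°–360°] simple-harmonic, h=-11: θ=320.2° here. β=8.8, B=48.6. -11/2·(1 − cos(π·0.1811)) = -0.8661 → s = 10.1339
seg 4 [311.4°–360°] simple-harmonic, h=-11: θ=327.7° here. β=16.3, B=48.6. -11/2·(1 − cos(π·0.3354)) = -2.7808 → s = 8.2192
seg 4 [311.4°–360°] simple-harmonic, h=-11: θ=352.2° here. β=40.8, B=48.6. -11/2·(1 − cos(π·0.8395)) = -10.3156 → s = 0.6844

θ=320.2°: 10.1339
θ=327.7°: 8.2192
θ=352.2°: 0.6844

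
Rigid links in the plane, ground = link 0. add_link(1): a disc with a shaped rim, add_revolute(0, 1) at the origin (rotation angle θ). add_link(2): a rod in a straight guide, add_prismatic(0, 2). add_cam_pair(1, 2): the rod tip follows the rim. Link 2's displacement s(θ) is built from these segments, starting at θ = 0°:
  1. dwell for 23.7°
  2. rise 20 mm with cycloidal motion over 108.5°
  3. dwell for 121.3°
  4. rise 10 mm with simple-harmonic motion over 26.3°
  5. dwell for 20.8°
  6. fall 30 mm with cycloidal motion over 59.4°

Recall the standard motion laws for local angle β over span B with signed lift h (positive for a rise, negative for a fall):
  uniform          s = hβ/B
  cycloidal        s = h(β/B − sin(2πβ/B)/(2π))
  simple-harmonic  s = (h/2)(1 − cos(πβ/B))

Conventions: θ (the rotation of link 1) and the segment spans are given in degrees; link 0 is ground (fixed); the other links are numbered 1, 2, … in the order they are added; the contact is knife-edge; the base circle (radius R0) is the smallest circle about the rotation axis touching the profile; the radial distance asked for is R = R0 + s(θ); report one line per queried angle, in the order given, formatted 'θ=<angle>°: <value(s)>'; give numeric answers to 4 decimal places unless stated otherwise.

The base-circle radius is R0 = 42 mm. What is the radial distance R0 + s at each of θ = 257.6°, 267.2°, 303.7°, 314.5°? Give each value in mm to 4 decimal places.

segment 1 (0° to 23.7°, dwell): s unchanged at 0.0000
segment 2 (23.7° to 132.2°, cycloidal, h = 20) is passed completely: s = 0.0000 + (20) = 20.0000
segment 3 (132.2° to 253.5°, dwell): s unchanged at 20.0000
θ = 257.6° falls in segment 4 (253.5° to 279.8°, simple-harmonic, h = 10): β = 257.6 − 253.5 = 4.1°, B = 26.3°; Δs = 10/2·(1 − cos(π·0.1559)) = 0.5878; s = 20.0000 + 0.5878 = 20.5878
θ = 267.2° falls in segment 4 (253.5° to 279.8°, simple-harmonic, h = 10): β = 267.2 − 253.5 = 13.7°, B = 26.3°; Δs = 10/2·(1 − cos(π·0.5209)) = 5.3283; s = 20.0000 + 5.3283 = 25.3283
segment 4 (253.5° to 279.8°, simple-harmonic, h = 10) is passed completely: s = 20.0000 + (10) = 30.0000
segment 5 (279.8° to 300.6°, dwell): s unchanged at 30.0000
θ = 303.7° falls in segment 6 (300.6° to 360°, cycloidal, h = -30): β = 303.7 − 300.6 = 3.1°, B = 59.4°; Δs = -30·(0.0522 − sin(2π·0.0522)/(2π)) = -0.0279; s = 30.0000 − 0.0279 = 29.9721
θ = 314.5° falls in segment 6 (300.6° to 360°, cycloidal, h = -30): β = 314.5 − 300.6 = 13.9°, B = 59.4°; Δs = -30·(0.2340 − sin(2π·0.2340)/(2π)) = -2.2696; s = 30.0000 − 2.2696 = 27.7304
θ=257.6°: R = R0 + s = 42 + 20.5878 = 62.5878
θ=267.2°: R = R0 + s = 42 + 25.3283 = 67.3283
θ=303.7°: R = R0 + s = 42 + 29.9721 = 71.9721
θ=314.5°: R = R0 + s = 42 + 27.7304 = 69.7304

θ=257.6°: 62.5878
θ=267.2°: 67.3283
θ=303.7°: 71.9721
θ=314.5°: 69.7304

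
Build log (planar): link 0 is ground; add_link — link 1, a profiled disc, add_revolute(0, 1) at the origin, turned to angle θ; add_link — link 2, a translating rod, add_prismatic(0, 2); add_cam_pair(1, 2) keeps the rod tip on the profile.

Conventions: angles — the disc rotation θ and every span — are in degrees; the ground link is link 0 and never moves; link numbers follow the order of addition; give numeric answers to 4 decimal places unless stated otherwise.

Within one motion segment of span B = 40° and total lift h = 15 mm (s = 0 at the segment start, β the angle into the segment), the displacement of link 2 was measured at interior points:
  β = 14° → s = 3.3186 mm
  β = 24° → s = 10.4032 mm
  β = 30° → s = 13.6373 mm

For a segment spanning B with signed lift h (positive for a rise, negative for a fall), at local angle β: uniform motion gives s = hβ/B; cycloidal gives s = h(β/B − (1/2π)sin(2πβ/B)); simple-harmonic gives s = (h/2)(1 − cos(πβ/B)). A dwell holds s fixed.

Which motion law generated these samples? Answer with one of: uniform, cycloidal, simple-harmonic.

candidates at β/B = r: uniform s = h·r (linear in β); cycloidal s = h·(r − sin(2πr)/(2π)); simple-harmonic s = (h/2)(1 − cos(πr))
β=14°: printed 3.3186 | uniform 5.2500, cycloidal 3.3186, simple-harmonic 4.0951
β=24°: printed 10.4032 | uniform 9.0000, cycloidal 10.4032, simple-harmonic 9.8176
β=30°: printed 13.6373 | uniform 11.2500, cycloidal 13.6373, simple-harmonic 12.8033
only one law matches every sample → cycloidal

cycloidal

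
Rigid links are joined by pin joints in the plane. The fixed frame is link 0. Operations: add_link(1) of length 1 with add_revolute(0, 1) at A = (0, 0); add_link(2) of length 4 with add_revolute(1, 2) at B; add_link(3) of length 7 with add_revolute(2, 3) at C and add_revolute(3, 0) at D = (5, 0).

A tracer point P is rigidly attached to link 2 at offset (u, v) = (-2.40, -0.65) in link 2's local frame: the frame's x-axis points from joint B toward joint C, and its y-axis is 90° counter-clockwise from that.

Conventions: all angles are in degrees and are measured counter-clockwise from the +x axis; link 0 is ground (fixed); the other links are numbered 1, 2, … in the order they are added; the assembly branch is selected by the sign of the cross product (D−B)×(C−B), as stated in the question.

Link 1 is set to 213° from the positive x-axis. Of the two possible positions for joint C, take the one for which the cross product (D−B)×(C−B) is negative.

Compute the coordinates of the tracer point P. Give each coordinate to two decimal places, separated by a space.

A=(0,0), D=(5.00,0)
B = A + 1.00·(cos213°, sin213°) = (-0.8387, -0.5446)
|BD| = 5.8640
circle(B,4.00) ∩ circle(D,7.00): a=0.1182, h=3.9983
  candidates: C₊=(-1.0923,3.4473) cross=23.446; C₋=(-0.3496,-4.5146) cross=-23.446
  branch - wants cross < 0 → take C=(-0.3496,-4.5146) (cross=-23.446)
ex = (C−B)/|BC| = (0.1223,-0.9925); ey = (0.9925,0.1223)
P = B + -2.40·ex + -0.65·ey = (-1.7772,1.7579)

-1.78 1.76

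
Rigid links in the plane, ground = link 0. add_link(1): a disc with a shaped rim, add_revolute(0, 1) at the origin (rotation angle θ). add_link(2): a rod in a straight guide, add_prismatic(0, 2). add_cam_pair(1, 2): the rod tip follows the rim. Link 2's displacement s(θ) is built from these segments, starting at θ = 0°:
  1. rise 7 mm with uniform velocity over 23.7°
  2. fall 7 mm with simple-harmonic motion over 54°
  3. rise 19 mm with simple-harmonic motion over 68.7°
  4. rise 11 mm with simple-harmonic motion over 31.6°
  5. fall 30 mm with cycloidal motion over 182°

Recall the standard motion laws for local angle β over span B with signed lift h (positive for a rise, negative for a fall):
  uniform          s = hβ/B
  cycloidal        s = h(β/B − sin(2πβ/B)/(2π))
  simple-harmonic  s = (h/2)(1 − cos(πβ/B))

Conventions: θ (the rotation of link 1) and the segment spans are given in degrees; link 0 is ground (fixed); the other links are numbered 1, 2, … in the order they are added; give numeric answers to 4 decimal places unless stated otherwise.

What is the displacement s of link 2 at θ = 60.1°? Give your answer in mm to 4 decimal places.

segment 1 (0° to 23.7°, uniform, h = 7) is passed completely: s = 0.0000 + (7) = 7.0000
θ = 60.1° falls in segment 2 (23.7° to 77.7°, simple-harmonic, h = -7): β = 60.1 − 23.7 = 36.4°, B = 54°; Δs = -7/2·(1 − cos(π·0.6741)) = -5.3201; s = 7.0000 − 5.3201 = 1.6799

1.6799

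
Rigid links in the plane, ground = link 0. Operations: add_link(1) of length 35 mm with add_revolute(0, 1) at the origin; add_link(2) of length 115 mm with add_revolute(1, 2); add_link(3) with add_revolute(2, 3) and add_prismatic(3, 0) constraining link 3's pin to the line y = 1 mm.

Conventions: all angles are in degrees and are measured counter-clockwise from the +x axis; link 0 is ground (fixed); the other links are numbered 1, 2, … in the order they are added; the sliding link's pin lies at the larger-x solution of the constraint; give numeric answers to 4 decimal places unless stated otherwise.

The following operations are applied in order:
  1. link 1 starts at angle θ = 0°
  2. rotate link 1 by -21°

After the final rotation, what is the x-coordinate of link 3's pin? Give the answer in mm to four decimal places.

geometry: r = 35 mm, L = 115 mm, e = 1 mm; θ starts at 0°
rotate link 1 by -21°: θ ← 0° -21° = -21°
crank pin P = (r cos θ, r sin θ) = (32.675315, -12.542878)
h = r sin θ − e = -12.542878 − 1 = -13.542878
x = r cos θ + √(L² − h²) = 32.675315 + 114.199783 = 146.875098

146.8751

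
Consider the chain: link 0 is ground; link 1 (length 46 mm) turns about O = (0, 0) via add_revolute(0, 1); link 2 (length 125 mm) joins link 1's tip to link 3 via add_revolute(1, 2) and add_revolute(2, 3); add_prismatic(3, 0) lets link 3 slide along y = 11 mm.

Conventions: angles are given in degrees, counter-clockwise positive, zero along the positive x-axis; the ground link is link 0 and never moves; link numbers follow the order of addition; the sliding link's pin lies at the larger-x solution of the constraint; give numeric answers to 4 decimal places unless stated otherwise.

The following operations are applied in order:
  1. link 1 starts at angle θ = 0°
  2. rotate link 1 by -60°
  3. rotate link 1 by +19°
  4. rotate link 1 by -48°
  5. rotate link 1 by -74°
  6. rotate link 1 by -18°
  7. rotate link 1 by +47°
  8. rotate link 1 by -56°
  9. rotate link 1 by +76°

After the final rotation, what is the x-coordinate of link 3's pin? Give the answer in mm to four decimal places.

geometry: r = 46 mm, L = 125 mm, e = 11 mm; θ starts at 0°
rotate link 1 by -60°: θ ← 0° -60° = -60°
rotate link 1 by +19°: θ ← -60° +19° = -41°
rotate link 1 by -48°: θ ← -41° -48° = -89°
rotate link 1 by -74°: θ ← -89° -74° = -163°
rotate link 1 by -18°: θ ← -163° -18° = -181°
rotate link 1 by +47°: θ ← -181° +47° = -134°
rotate link 1 by -56°: θ ← -134° -56° = -190°
rotate link 1 by +76°: θ ← -190° +76° = -114°
crank pin P = (r cos θ, r sin θ) = (-18.709886, -42.023091)
h = r sin θ − e = -42.023091 − 11 = -53.023091
x = r cos θ + √(L² − h²) = -18.709886 + 113.196960 = 94.487075

94.4871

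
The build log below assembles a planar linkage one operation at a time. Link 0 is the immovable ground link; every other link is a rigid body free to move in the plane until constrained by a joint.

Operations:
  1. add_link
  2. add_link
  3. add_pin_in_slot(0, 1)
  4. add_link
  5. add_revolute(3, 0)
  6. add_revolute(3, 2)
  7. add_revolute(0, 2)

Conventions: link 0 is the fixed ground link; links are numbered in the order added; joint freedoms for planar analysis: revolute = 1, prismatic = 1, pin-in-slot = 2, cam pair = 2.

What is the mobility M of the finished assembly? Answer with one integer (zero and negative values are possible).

L=1 J1=0 J2=0
add link → L=2 J1=0 J2=0
add link → L=3 J1=0 J2=0
PS@0,1 dof=2 J2 → L=3 J1=0 J2=1
add link → L=4 J1=0 J2=1
R@3,0 dof=1 J1 → L=4 J1=1 J2=1
R@3,2 dof=1 J1 → L=4 J1=2 J2=1
R@0,2 dof=1 J1 → L=4 J1=3 J2=1
M=3(L−1)−2J1−J2=3·3−2·3−1=2

M = 2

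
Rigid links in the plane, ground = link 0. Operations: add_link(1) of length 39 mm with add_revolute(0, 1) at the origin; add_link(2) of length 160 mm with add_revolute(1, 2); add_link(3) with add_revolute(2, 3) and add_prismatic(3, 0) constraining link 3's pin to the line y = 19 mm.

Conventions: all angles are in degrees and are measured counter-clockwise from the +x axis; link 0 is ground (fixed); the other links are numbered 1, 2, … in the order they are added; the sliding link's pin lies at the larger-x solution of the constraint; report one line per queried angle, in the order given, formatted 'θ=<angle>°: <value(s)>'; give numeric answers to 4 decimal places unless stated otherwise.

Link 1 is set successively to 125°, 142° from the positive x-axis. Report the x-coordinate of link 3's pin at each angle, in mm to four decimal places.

geometry: r = 39 mm, L = 160 mm, e = 19 mm
θ=125°: crank pin P = (r cos θ, r sin θ) = (-22.369481, 31.946930)
θ=125°: h = r sin θ − e = 31.946930 − 19 = 12.946930
θ=125°: x = r cos θ + √(L² − h²) = -22.369481 + 159.475318 = 137.105837
θ=142°: crank pin P = (r cos θ, r sin θ) = (-30.732419, 24.010798)
θ=142°: h = r sin θ − e = 24.010798 − 19 = 5.010798
θ=142°: x = r cos θ + √(L² − h²) = -30.732419 + 159.921518 = 129.189099

θ=125°: 137.1058
θ=142°: 129.1891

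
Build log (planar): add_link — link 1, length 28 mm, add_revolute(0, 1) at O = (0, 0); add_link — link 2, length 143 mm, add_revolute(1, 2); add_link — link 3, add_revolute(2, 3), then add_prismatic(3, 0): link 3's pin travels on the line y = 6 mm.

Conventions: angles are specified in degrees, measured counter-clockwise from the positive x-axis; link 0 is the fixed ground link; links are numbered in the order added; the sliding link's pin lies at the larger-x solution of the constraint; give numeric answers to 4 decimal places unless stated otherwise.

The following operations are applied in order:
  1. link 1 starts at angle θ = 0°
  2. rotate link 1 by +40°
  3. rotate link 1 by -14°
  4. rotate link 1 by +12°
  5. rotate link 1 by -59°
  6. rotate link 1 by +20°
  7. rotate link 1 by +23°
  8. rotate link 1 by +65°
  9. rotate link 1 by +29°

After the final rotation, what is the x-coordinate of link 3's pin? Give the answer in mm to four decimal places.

geometry: r = 28 mm, L = 143 mm, e = 6 mm; θ starts at 0°
rotate link 1 by +40°: θ ← 0° +40° = 40°
rotate link 1 by -14°: θ ← 40° -14° = 26°
rotate link 1 by +12°: θ ← 26° +12° = 38°
rotate link 1 by -59°: θ ← 38° -59° = -21°
rotate link 1 by +20°: θ ← -21° +20° = -1°
rotate link 1 by +23°: θ ← -1° +23° = 22°
rotate link 1 by +65°: θ ← 22° +65° = 87°
rotate link 1 by +29°: θ ← 87° +29° = 116°
crank pin P = (r cos θ, r sin θ) = (-12.274392, 25.166233)
h = r sin θ − e = 25.166233 − 6 = 19.166233
x = r cos θ + √(L² − h²) = -12.274392 + 141.709758 = 129.435366

129.4354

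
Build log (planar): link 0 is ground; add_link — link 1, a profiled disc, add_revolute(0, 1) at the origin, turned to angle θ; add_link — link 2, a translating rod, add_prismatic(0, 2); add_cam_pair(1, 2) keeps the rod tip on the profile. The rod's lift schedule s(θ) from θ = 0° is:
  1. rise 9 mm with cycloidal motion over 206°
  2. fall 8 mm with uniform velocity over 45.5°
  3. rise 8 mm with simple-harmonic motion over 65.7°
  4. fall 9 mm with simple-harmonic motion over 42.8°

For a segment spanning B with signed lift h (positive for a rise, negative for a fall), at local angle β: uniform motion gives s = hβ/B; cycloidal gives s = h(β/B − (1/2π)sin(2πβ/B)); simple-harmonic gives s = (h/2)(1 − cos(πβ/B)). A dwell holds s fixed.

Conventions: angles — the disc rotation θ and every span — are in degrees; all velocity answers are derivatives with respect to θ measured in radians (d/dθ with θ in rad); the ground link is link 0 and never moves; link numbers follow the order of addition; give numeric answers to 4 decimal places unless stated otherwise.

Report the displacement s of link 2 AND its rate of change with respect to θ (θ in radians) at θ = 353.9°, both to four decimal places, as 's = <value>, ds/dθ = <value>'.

seg 1 [0°–206°] cycloidal, h=9: full span → s += 9 → s = 9.0000
seg 2 [206°–251.5°] uniform, h=-8: full span → s += -8 → s = 1.0000
seg 3 [251.5°–317.2°] simple-harmonic, h=8: full span → s += 8 → s = 9.0000
seg 4 [317.2°–360°] simple-harmonic, h=-9: θ=353.9° here. β=36.7, B=42.8. -9/2·(1 − cos(π·0.8575)) = -8.5564 → s = 0.4436
velocity in seg [317.2°–360°] (simple-harmonic), θ in radians: β = 36.7° = 0.6405 rad, B = 42.8° = 0.7470 rad; ds/dθ = (πh/(2B)) sin(πβ/B) = (π·(-9)/(2·0.7470)) sin(π·0.8575) = -8.193467 mm/rad

s = 0.4436, ds/dθ = -8.1935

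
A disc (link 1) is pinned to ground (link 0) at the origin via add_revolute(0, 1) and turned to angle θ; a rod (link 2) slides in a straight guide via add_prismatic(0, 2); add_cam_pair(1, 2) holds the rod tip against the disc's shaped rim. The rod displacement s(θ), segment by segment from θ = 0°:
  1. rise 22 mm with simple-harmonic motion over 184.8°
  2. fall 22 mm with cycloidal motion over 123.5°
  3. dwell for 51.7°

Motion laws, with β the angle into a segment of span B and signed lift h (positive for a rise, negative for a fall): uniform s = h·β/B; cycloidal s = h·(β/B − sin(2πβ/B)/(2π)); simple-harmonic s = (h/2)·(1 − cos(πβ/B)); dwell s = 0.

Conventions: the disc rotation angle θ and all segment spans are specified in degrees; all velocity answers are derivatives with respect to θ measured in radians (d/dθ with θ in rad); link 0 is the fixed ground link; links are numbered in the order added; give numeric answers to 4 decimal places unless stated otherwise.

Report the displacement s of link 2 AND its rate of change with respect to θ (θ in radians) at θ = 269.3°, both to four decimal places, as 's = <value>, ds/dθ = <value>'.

segment 1 (0° to 184.8°, simple-harmonic, h = 22) is passed completely: s = 0.0000 + (22) = 22.0000
θ = 269.3° falls in segment 2 (184.8° to 308.3°, cycloidal, h = -22): β = 269.3 − 184.8 = 84.5°, B = 123.5°; Δs = -22·(0.6842 − sin(2π·0.6842)/(2π)) = -18.2591; s = 22.0000 − 18.2591 = 3.7409
velocity in seg [184.8°–308.3°] (cycloidal), θ in radians: β = 84.5° = 1.4748 rad, B = 123.5° = 2.1555 rad; ds/dθ = (h/B)(1 − cos(2πβ/B)) = ((-22)/2.1555)(1 − cos(2π·0.6842)) = -14.306454 mm/rad

s = 3.7409, ds/dθ = -14.3065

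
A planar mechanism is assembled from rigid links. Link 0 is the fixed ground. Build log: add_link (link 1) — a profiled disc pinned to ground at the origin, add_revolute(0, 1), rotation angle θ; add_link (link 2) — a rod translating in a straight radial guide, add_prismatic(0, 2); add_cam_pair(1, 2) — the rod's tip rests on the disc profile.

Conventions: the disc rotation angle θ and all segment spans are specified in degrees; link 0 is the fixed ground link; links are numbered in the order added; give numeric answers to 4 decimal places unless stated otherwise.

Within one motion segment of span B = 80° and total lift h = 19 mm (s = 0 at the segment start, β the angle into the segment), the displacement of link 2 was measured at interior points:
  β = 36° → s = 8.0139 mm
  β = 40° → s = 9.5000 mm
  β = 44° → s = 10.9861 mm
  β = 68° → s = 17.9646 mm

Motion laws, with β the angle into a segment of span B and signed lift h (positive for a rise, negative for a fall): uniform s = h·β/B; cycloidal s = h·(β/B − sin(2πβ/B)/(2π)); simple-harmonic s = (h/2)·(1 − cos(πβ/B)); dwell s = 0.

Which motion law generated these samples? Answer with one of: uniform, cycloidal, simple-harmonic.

candidates at β/B = r: uniform s = h·r (linear in β); cycloidal s = h·(r − sin(2πr)/(2π)); simple-harmonic s = (h/2)(1 − cos(πr))
β=36°: printed 8.0139 | uniform 8.5500, cycloidal 7.6155, simple-harmonic 8.0139
β=40°: printed 9.5000 | uniform 9.5000, cycloidal 9.5000, simple-harmonic 9.5000
β=44°: printed 10.9861 | uniform 10.4500, cycloidal 11.3845, simple-harmonic 10.9861
β=68°: printed 17.9646 | uniform 16.1500, cycloidal 18.5964, simple-harmonic 17.9646
only one law matches every sample → simple-harmonic

simple-harmonic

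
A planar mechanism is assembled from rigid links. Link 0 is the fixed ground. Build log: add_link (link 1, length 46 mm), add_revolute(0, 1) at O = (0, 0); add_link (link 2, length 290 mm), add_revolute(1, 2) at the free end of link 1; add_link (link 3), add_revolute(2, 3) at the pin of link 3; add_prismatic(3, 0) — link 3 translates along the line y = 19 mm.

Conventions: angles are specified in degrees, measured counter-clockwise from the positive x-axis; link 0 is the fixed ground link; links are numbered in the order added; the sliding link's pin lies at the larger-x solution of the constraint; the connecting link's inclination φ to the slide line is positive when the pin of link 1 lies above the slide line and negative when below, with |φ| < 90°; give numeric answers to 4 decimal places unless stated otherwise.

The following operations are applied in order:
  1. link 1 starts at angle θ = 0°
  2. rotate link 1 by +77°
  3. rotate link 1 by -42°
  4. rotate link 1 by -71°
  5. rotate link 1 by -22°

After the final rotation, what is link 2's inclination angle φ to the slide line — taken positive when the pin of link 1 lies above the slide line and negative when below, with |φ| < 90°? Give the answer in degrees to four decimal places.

geometry: r = 46 mm, L = 290 mm, e = 19 mm; θ starts at 0°
rotate link 1 by +77°: θ ← 0° +77° = 77°
rotate link 1 by -42°: θ ← 77° -42° = 35°
rotate link 1 by -71°: θ ← 35° -71° = -36°
rotate link 1 by -22°: θ ← -36° -22° = -58°
h = r sin θ − e = -39.010212 − 19 = -58.010212
sin φ = h / L = -58.010212 / 290 = -0.20003522
φ = arcsin(-0.20003522) = -11.539018°

-11.5390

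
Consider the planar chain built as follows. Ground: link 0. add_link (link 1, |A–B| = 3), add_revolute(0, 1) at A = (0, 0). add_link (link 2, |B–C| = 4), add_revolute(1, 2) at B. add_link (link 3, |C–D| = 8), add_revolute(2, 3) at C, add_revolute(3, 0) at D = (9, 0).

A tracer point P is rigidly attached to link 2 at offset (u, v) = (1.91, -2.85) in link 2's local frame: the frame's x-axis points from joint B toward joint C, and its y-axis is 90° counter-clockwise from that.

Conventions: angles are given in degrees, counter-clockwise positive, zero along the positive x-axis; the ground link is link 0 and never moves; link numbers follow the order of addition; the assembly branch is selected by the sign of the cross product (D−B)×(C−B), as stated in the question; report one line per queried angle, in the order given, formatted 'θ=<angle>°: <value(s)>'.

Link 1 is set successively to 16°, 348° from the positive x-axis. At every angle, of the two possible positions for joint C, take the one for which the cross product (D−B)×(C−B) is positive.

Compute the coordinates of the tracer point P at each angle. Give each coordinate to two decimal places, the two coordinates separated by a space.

A=(0,0), D=(9.00,0)
θ=16°: B = A + 3.00·(cos16°, sin16°) = (2.8838, 0.8269)
θ=16°: |BD| = 6.1719
θ=16°: circle(B,4.00) ∩ circle(D,8.00): a=-0.8027, h=3.9186
θ=16°:   candidates: C₊=(2.6134,4.8178) cross=24.185; C₋=(1.5633,-2.9488) cross=-24.185
θ=16°:   branch + wants cross > 0 → take C=(2.6134,4.8178) (cross=24.185)
θ=16°: ex = (C−B)/|BC| = (-0.0676,0.9977); ey = (-0.9977,-0.0676)
θ=16°: P = B + 1.91·ex + -2.85·ey = (5.5981,2.9252)
θ=348°: B = A + 3.00·(cos348°, sin348°) = (2.9344, -0.6237)
θ=348°: |BD| = 6.0975
θ=348°: circle(B,4.00) ∩ circle(D,8.00): a=-0.8872, h=3.9004
θ=348°:   candidates: C₊=(1.6529,3.1654) cross=23.783; C₋=(2.4508,-4.5944) cross=-23.783
θ=348°:   branch + wants cross > 0 → take C=(1.6529,3.1654) (cross=23.783)
θ=348°: ex = (C−B)/|BC| = (-0.3204,0.9473); ey = (-0.9473,-0.3204)
θ=348°: P = B + 1.91·ex + -2.85·ey = (5.0223,2.0987)

θ=16°: 5.60 2.93
θ=348°: 5.02 2.10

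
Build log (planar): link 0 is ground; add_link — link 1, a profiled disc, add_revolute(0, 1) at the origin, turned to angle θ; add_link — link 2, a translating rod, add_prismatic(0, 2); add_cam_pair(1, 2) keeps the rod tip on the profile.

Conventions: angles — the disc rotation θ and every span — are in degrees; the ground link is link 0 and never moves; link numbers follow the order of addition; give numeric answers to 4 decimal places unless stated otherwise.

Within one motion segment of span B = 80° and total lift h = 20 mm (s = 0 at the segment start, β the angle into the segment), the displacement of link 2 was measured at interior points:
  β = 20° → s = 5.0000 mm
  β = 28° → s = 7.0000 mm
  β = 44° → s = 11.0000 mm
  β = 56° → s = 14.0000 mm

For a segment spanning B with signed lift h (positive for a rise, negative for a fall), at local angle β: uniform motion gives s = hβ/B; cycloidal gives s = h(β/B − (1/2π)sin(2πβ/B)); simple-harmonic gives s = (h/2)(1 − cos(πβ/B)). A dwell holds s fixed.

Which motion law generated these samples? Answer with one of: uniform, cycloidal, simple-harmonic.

candidates at β/B = r: uniform s = h·r (linear in β); cycloidal s = h·(r − sin(2πr)/(2π)); simple-harmonic s = (h/2)(1 − cos(πr))
β=20°: printed 5.0000 | uniform 5.0000, cycloidal 1.8169, simple-harmonic 2.9289
β=28°: printed 7.0000 | uniform 7.0000, cycloidal 4.4248, simple-harmonic 5.4601
β=44°: printed 11.0000 | uniform 11.0000, cycloidal 11.9836, simple-harmonic 11.5643
β=56°: printed 14.0000 | uniform 14.0000, cycloidal 17.0273, simple-harmonic 15.8779
only one law matches every sample → uniform

uniform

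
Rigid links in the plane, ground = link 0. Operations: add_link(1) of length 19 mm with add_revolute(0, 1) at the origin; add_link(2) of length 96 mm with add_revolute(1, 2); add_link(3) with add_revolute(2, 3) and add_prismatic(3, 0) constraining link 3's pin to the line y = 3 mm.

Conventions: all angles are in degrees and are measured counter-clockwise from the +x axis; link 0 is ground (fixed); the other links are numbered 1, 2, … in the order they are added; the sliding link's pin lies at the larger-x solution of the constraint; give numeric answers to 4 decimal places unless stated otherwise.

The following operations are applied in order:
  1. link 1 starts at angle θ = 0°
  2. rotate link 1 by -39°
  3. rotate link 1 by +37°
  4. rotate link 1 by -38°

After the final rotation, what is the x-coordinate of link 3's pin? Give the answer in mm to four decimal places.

geometry: r = 19 mm, L = 96 mm, e = 3 mm; θ starts at 0°
rotate link 1 by -39°: θ ← 0° -39° = -39°
rotate link 1 by +37°: θ ← -39° +37° = -2°
rotate link 1 by -38°: θ ← -2° -38° = -40°
crank pin P = (r cos θ, r sin θ) = (14.554844, -12.212965)
h = r sin θ − e = -12.212965 − 3 = -15.212965
x = r cos θ + √(L² − h²) = 14.554844 + 94.786949 = 109.341793

109.3418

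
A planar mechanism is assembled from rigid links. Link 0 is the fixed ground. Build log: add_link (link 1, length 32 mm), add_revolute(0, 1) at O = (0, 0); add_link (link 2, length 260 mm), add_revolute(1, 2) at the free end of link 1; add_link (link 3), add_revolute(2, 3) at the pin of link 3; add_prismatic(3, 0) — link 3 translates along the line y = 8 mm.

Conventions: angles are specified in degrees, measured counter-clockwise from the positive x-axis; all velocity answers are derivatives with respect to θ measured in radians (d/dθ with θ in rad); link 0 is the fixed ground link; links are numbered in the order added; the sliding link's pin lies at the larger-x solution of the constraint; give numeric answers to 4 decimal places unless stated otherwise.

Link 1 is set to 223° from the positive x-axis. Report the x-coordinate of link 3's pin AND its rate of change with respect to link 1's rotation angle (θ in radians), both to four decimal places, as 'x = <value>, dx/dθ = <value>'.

geometry: r = 32 mm, L = 260 mm, e = 8 mm
crank pin P = (r cos θ, r sin θ) = (-23.403318, -21.823948)
h = r sin θ − e = -21.823948 − 8 = -29.823948
x = r cos θ + √(L² − h²) = -23.403318 + 258.283821 = 234.880502
dx/dθ = −r sin θ − h·r cos θ/√(L² − h²) (θ in radians; h = -29.823948) = 19.121574

x = 234.8805, dx/dθ = 19.1216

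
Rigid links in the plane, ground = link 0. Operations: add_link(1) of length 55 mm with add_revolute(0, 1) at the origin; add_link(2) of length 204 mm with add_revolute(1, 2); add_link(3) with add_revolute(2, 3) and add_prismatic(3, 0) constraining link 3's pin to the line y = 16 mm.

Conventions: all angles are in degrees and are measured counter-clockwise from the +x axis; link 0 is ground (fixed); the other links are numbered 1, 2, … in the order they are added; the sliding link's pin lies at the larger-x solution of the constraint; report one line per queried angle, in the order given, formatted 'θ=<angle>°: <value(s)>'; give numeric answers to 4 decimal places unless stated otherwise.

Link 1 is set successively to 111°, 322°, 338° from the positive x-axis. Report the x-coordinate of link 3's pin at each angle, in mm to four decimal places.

geometry: r = 55 mm, L = 204 mm, e = 16 mm
θ=111°: crank pin P = (r cos θ, r sin θ) = (-19.710237, 51.346923)
θ=111°: h = r sin θ − e = 51.346923 − 16 = 35.346923
θ=111°: x = r cos θ + √(L² − h²) = -19.710237 + 200.914397 = 181.204160
θ=322°: crank pin P = (r cos θ, r sin θ) = (43.340591, -33.861381)
θ=322°: h = r sin θ − e = -33.861381 − 16 = -49.861381
θ=322°: x = r cos θ + √(L² − h²) = 43.340591 + 197.812645 = 241.153237
θ=338°: crank pin P = (r cos θ, r sin θ) = (50.995112, -20.603363)
θ=338°: h = r sin θ − e = -20.603363 − 16 = -36.603363
θ=338°: x = r cos θ + √(L² − h²) = 50.995112 + 200.689297 = 251.684409

θ=111°: 181.2042
θ=322°: 241.1532
θ=338°: 251.6844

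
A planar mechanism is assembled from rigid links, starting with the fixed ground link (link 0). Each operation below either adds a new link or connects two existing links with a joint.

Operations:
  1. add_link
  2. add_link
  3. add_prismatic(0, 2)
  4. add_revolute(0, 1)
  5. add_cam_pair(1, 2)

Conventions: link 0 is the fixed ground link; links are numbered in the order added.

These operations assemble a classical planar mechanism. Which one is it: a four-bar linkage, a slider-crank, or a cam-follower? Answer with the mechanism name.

links: 3 (incl. ground); joints: 1 revolute, 1 prismatic, 1 higher (cam) pair, forming one closed loop
3 links, revolute + prismatic + higher pair in one loop → cam-follower

cam-follower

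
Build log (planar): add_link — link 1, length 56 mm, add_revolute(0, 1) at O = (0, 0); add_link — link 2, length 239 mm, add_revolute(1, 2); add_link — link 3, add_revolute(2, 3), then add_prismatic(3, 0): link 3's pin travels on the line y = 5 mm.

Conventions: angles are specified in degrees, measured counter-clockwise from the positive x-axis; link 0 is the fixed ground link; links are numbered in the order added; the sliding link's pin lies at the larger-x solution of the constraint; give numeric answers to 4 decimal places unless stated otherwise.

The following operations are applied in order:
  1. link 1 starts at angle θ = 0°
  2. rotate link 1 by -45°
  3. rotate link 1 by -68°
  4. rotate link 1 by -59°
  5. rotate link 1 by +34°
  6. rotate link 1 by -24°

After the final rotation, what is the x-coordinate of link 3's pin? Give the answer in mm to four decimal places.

geometry: r = 56 mm, L = 239 mm, e = 5 mm; θ starts at 0°
rotate link 1 by -45°: θ ← 0° -45° = -45°
rotate link 1 by -68°: θ ← -45° -68° = -113°
rotate link 1 by -59°: θ ← -113° -59° = -172°
rotate link 1 by +34°: θ ← -172° +34° = -138°
rotate link 1 by -24°: θ ← -138° -24° = -162°
crank pin P = (r cos θ, r sin θ) = (-53.259165, -17.304952)
h = r sin θ − e = -17.304952 − 5 = -22.304952
x = r cos θ + √(L² − h²) = -53.259165 + 237.956906 = 184.697741

184.6977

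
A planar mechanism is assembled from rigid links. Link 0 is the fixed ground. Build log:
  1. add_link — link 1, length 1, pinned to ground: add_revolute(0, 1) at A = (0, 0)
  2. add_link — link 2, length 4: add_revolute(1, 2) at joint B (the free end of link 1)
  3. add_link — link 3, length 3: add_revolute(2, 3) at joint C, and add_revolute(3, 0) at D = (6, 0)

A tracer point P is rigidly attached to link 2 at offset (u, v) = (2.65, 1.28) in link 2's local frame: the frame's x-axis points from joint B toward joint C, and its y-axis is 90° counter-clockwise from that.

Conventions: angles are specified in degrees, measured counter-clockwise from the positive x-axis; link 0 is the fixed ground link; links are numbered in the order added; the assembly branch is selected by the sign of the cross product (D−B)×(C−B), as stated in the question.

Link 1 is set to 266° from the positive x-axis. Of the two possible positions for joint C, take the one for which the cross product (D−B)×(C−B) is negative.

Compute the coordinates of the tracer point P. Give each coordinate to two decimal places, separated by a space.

A=(0,0), D=(6.00,0)
B = A + 1.00·(cos266°, sin266°) = (-0.0698, -0.9976)
|BD| = 6.1512
circle(B,4.00) ∩ circle(D,3.00): a=3.6446, h=1.6483
  candidates: C₊=(3.2593,1.2200) cross=10.139; C₋=(3.7939,-2.0330) cross=-10.139
  branch - wants cross < 0 → take C=(3.7939,-2.0330) (cross=-10.139)
ex = (C−B)/|BC| = (0.9659,-0.2589); ey = (0.2589,0.9659)
P = B + 2.65·ex + 1.28·ey = (2.8213,-0.4472)

2.82 -0.45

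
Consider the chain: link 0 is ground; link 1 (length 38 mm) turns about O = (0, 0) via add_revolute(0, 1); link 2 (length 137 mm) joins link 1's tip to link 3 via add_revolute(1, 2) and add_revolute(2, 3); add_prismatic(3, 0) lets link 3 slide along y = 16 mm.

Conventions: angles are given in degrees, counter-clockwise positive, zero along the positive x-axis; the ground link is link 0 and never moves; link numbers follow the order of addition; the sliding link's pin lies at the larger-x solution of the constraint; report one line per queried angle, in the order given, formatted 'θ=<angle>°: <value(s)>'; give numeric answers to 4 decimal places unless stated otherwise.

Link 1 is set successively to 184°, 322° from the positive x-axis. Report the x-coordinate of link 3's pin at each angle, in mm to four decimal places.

geometry: r = 38 mm, L = 137 mm, e = 16 mm
θ=184°: crank pin P = (r cos θ, r sin θ) = (-37.907434, -2.650746)
θ=184°: h = r sin θ − e = -2.650746 − 16 = -18.650746
θ=184°: x = r cos θ + √(L² − h²) = -37.907434 + 135.724536 = 97.817102
θ=322°: crank pin P = (r cos θ, r sin θ) = (29.944409, -23.395136)
θ=322°: h = r sin θ − e = -23.395136 − 16 = -39.395136
θ=322°: x = r cos θ + √(L² − h²) = 29.944409 + 131.213655 = 161.158064

θ=184°: 97.8171
θ=322°: 161.1581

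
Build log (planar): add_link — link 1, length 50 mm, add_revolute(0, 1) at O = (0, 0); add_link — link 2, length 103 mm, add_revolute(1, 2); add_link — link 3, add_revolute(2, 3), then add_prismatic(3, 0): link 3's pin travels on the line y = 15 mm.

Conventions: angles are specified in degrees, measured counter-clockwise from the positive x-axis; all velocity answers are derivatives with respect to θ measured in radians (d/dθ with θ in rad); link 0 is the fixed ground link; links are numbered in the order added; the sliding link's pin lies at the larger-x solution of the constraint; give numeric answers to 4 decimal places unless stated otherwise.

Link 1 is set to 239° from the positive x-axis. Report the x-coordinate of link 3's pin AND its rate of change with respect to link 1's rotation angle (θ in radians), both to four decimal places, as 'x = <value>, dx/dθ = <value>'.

geometry: r = 50 mm, L = 103 mm, e = 15 mm
crank pin P = (r cos θ, r sin θ) = (-25.751904, -42.858365)
h = r sin θ − e = -42.858365 − 15 = -57.858365
x = r cos θ + √(L² − h²) = -25.751904 + 85.213905 = 59.462001
dx/dθ = −r sin θ − h·r cos θ/√(L² − h²) (θ in radians; h = -57.858365) = 25.373389

x = 59.4620, dx/dθ = 25.3734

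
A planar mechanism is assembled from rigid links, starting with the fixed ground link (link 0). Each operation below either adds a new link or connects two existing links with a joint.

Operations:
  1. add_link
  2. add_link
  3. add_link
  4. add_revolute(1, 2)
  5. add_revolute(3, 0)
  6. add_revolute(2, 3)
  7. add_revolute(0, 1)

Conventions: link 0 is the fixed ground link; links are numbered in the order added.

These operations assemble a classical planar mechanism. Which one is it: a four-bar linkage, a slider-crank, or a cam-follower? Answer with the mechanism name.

links: 4 (incl. ground); joints: 4 revolute, 0 prismatic, 0 higher (cam) pair, forming one closed loop
4 links in a single 4R loop → four-bar linkage

four-bar linkage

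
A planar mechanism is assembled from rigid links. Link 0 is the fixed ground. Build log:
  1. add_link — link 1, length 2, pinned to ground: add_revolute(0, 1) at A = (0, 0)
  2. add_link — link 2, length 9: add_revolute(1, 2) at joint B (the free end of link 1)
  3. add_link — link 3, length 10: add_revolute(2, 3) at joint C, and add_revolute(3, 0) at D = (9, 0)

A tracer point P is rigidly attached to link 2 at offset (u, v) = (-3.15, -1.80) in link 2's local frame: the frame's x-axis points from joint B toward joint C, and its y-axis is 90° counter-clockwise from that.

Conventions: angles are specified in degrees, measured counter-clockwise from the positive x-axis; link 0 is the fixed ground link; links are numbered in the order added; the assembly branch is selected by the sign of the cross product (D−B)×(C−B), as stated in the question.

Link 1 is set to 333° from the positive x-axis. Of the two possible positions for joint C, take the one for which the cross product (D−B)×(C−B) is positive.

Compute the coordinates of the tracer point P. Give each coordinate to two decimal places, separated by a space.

A=(0,0), D=(9.00,0)
B = A + 2.00·(cos333°, sin333°) = (1.7820, -0.9080)
|BD| = 7.2749
circle(B,9.00) ∩ circle(D,10.00): a=2.3316, h=8.6927
  candidates: C₊=(3.0104,8.0078) cross=63.239; C₋=(5.1803,-9.2417) cross=-63.239
  branch + wants cross > 0 → take C=(3.0104,8.0078) (cross=63.239)
ex = (C−B)/|BC| = (0.1365,0.9906); ey = (-0.9906,0.1365)
P = B + -3.15·ex + -1.80·ey = (3.1352,-4.2742)

3.14 -4.27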